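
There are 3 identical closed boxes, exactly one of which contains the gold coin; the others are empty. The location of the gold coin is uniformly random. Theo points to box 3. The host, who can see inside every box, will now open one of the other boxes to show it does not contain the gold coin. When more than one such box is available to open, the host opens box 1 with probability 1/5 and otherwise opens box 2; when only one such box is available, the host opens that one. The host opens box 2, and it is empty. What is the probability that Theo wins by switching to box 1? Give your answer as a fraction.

Condition on the true location of the gold coin.
If it is in box 1 (prior 1/3): only box 2 is available, probability 1; weight (1/3)·1 = 1/3.
If it is in box 2 (prior 1/3): the host opened box 2, so this case is ruled out; weight (1/3)·0 = 0.
If it is in box 3 (prior 1/3): box 1 is available but not opened, probability 4/5; weight (1/3)·(4/5) = 4/15.
The weights sum to 3/5.
So P(the gold coin in box 1 | the host opened box 2) = (1/3) / (3/5) = 5/9.

5/9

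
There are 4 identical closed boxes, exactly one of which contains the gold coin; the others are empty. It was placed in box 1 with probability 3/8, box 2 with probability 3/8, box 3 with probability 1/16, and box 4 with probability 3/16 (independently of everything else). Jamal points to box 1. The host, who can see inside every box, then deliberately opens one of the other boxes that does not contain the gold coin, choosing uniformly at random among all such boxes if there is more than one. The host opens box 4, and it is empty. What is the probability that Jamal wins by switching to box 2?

6/11

Apply Bayes' rule, conditioning on where the gold coin actually is.
If it is in box 1 (prior 3/8): the host has 3 equally likely choices, so probability 1/3; weight (3/8)·(1/3) = 1/8.
If it is in box 2 (prior 3/8): the host has 2 equally likely choices, so probability 1/2; weight (3/8)·(1/2) = 3/16.
If it is in box 3 (prior 1/16): the host has 2 equally likely choices, so probability 1/2; weight (1/16)·(1/2) = 1/32.
If it is in box 4 (prior 3/16): the host opened box 4, so this case is ruled out; weight (3/16)·0 = 0.
The weights sum to 11/32.
So P(the gold coin in box 2 | the host opened box 4) = (3/16) / (11/32) = 6/11.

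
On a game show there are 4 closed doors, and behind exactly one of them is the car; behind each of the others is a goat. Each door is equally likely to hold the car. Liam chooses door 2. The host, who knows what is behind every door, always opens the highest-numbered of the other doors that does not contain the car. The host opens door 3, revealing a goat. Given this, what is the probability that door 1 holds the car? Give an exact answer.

0

Condition on the true location of the car.
If it is behind either of doors 1 and 2 (prior 1/4 each): the host would have opened door 4 instead, probability 0; weight (1/4)·0 = 0 each.
If it is behind door 3 (prior 1/4): the host opened door 3, so this case is ruled out; weight (1/4)·0 = 0.
If it is behind door 4 (prior 1/4): door 3 is the highest-numbered option available, probability 1; weight (1/4)·1 = 1/4.
The weights sum to 1/4.
So P(the car behind door 1 | the host opened door 3) = 0 / (1/4) = 0.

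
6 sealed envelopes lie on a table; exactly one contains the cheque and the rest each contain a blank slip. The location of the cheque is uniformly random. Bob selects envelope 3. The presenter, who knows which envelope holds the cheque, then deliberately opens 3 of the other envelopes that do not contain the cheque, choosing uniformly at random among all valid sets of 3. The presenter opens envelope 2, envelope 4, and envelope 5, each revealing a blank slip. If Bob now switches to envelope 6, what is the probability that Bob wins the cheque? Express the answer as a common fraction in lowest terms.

Condition on the true location of the cheque.
If it is in either of envelopes 1 and 6 (prior 1/6 each): the presenter has 4 equally likely choices, so probability 1/4; weight (1/6)·(1/4) = 1/24 each.
If it is in any of envelopes 2, 4, and 5 (prior 1/6 each): that envelope was opened and seen not to hold the prize — ruled out; weight (1/6)·0 = 0 each.
If it is in envelope 3 (prior 1/6): the presenter has 10 equally likely choices, so probability 1/10; weight (1/6)·(1/10) = 1/60.
The weights sum to 1/10.
So P(the cheque in envelope 6 | the presenter opened envelope 2, envelope 4, and envelope 5) = (1/24) / (1/10) = 5/12.

5/12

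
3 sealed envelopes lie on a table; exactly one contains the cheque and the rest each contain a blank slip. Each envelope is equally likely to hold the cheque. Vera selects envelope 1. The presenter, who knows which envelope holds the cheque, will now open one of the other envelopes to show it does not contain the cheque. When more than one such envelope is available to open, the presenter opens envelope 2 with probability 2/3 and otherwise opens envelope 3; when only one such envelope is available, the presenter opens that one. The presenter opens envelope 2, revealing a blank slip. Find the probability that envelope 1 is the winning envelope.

2/5

Consider each possible location of the cheque in turn.
If it is in envelope 1 (prior 1/3): envelope 2 is available, opened with probability 2/3; weight (1/3)·(2/3) = 2/9.
If it is in envelope 2 (prior 1/3): the presenter opened envelope 2, so this case is ruled out; weight (1/3)·0 = 0.
If it is in envelope 3 (prior 1/3): only envelope 2 is available, probability 1; weight (1/3)·1 = 1/3.
The weights sum to 5/9.
So P(the cheque in envelope 1 | the presenter opened envelope 2) = (2/9) / (5/9) = 2/5.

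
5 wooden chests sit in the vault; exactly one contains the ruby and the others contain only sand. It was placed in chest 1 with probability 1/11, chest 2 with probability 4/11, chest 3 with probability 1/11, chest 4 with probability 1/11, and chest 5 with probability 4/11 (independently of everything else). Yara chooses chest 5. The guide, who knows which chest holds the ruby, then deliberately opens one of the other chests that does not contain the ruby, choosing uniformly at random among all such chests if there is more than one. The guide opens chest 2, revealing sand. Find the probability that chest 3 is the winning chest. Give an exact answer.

1/6

Condition on the true location of the ruby.
If it is in any of chests 1, 3, and 4 (prior 1/11 each): the guide has 3 equally likely choices, so probability 1/3; weight (1/11)·(1/3) = 1/33 each.
If it is in chest 2 (prior 4/11): the guide opened chest 2, so this case is ruled out; weight (4/11)·0 = 0.
If it is in chest 5 (prior 4/11): the guide has 4 equally likely choices, so probability 1/4; weight (4/11)·(1/4) = 1/11.
The weights sum to 2/11.
So P(the ruby in chest 3 | the guide opened chest 2) = (1/33) / (2/11) = 1/6.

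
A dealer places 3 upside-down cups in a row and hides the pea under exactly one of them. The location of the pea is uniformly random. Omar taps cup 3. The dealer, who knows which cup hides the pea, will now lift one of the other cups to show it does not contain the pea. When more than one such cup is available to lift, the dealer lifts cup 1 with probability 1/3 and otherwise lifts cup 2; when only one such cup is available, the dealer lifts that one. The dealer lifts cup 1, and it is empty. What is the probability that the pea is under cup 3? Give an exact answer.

1/4

Condition on the true location of the pea.
If it is under cup 1 (prior 1/3): the dealer opened cup 1, so this case is ruled out; weight (1/3)·0 = 0.
If it is under cup 2 (prior 1/3): only cup 1 is available, probability 1; weight (1/3)·1 = 1/3.
If it is under cup 3 (prior 1/3): cup 1 is available, opened with probability 1/3; weight (1/3)·(1/3) = 1/9.
The weights sum to 4/9.
So P(the pea under cup 3 | the dealer opened cup 1) = (1/9) / (4/9) = 1/4.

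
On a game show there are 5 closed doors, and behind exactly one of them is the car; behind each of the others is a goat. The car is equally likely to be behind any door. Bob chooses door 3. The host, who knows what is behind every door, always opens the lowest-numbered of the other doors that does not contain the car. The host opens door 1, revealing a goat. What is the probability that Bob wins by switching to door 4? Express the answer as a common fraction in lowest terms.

Condition on the true location of the car.
If it is behind door 1 (prior 1/5): the host opened door 1, so this case is ruled out; weight (1/5)·0 = 0.
If it is behind any of doors 2, 3, 4, and 5 (prior 1/5 each): door 1 is the lowest-numbered option available, probability 1; weight (1/5)·1 = 1/5 each.
The weights sum to 4/5.
So P(the car behind door 4 | the host opened door 1) = (1/5) / (4/5) = 1/4.

1/4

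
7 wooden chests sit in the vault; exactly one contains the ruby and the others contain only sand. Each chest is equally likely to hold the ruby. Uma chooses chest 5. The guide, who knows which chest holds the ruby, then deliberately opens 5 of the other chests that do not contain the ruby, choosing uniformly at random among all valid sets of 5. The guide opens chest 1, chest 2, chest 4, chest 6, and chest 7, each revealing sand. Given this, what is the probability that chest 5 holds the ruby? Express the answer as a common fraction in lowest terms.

Consider each possible location of the ruby in turn.
If it is in any of chests 1, 2, 4, 6, and 7 (prior 1/7 each): that chest was opened and seen not to hold the prize — ruled out; weight (1/7)·0 = 0 each.
If it is in chest 3 (prior 1/7): the guide has no choice, probability 1; weight (1/7)·1 = 1/7.
If it is in chest 5 (prior 1/7): the guide has 6 equally likely choices, so probability 1/6; weight (1/7)·(1/6) = 1/42.
The weights sum to 1/6.
So P(the ruby in chest 5 | the guide opened chest 1, chest 2, chest 4, chest 6, and chest 7) = (1/42) / (1/6) = 1/7.

1/7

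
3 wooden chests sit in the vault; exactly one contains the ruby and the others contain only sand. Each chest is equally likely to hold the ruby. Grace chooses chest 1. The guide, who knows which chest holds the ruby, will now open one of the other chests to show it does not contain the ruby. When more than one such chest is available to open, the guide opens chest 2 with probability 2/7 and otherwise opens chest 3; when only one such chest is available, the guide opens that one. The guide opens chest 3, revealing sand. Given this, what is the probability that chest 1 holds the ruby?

Apply Bayes' rule, conditioning on where the ruby actually is.
If it is in chest 1 (prior 1/3): chest 2 is available but not opened, probability 5/7; weight (1/3)·(5/7) = 5/21.
If it is in chest 2 (prior 1/3): only chest 3 is available, probability 1; weight (1/3)·1 = 1/3.
If it is in chest 3 (prior 1/3): the guide opened chest 3, so this case is ruled out; weight (1/3)·0 = 0.
The weights sum to 4/7.
So P(the ruby in chest 1 | the guide opened chest 3) = (5/21) / (4/7) = 5/12.

5/12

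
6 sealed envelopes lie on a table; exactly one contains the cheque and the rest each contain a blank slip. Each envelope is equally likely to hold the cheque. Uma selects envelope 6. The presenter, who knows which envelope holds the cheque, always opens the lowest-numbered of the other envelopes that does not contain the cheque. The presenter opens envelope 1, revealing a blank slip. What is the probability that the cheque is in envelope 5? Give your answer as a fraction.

1/5

Apply Bayes' rule, conditioning on where the cheque actually is.
If it is in envelope 1 (prior 1/6): the presenter opened envelope 1, so this case is ruled out; weight (1/6)·0 = 0.
If it is in any of envelopes 2, 3, 4, 5, and 6 (prior 1/6 each): envelope 1 is the lowest-numbered option available, probability 1; weight (1/6)·1 = 1/6 each.
The weights sum to 5/6.
So P(the cheque in envelope 5 | the presenter opened envelope 1) = (1/6) / (5/6) = 1/5.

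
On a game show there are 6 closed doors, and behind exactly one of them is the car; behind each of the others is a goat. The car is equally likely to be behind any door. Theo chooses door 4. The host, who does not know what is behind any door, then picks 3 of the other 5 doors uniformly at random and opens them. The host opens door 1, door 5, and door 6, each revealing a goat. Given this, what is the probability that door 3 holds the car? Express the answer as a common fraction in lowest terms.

1/3

Consider each possible location of the car in turn.
If it is behind any of doors 1, 5, and 6 (prior 1/6 each): that door was opened and seen not to hold the prize — ruled out; weight (1/6)·0 = 0 each.
If it is behind any of doors 2, 3, and 4 (prior 1/6 each): the host picks exactly this set with probability 1/10 regardless, and none is the prize; weight (1/6)·(1/10) = 1/60 each.
The weights sum to 1/20.
So P(the car behind door 3 | the host opened door 1, door 5, and door 6) = (1/60) / (1/20) = 1/3.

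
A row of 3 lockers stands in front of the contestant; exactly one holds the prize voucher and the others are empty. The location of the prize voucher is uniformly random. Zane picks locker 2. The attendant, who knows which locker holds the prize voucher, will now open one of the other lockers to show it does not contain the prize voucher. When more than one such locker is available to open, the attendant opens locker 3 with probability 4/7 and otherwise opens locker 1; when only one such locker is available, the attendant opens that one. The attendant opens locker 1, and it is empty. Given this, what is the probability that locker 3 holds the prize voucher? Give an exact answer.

7/10

Apply Bayes' rule, conditioning on where the prize voucher actually is.
If it is in locker 1 (prior 1/3): the attendant opened locker 1, so this case is ruled out; weight (1/3)·0 = 0.
If it is in locker 2 (prior 1/3): locker 3 is available but not opened, probability 3/7; weight (1/3)·(3/7) = 1/7.
If it is in locker 3 (prior 1/3): only locker 1 is available, probability 1; weight (1/3)·1 = 1/3.
The weights sum to 10/21.
So P(the prize voucher in locker 3 | the attendant opened locker 1) = (1/3) / (10/21) = 7/10.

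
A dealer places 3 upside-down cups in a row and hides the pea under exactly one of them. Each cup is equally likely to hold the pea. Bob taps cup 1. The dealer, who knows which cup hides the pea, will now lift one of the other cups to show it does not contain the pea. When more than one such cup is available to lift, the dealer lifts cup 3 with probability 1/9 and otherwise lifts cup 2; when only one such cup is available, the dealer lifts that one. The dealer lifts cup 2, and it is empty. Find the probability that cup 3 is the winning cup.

Condition on the true location of the pea.
If it is under cup 1 (prior 1/3): cup 3 is available but not opened, probability 8/9; weight (1/3)·(8/9) = 8/27.
If it is under cup 2 (prior 1/3): the dealer opened cup 2, so this case is ruled out; weight (1/3)·0 = 0.
If it is under cup 3 (prior 1/3): only cup 2 is available, probability 1; weight (1/3)·1 = 1/3.
The weights sum to 17/27.
So P(the pea under cup 3 | the dealer opened cup 2) = (1/3) / (17/27) = 9/17.

9/17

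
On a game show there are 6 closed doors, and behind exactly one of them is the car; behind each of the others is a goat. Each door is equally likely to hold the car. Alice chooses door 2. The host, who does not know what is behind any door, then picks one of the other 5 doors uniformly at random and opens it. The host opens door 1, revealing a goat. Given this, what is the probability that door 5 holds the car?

Consider each possible location of the car in turn.
If it is behind door 1 (prior 1/6): the host opened door 1, so this case is ruled out; weight (1/6)·0 = 0.
If it is behind any of doors 2, 3, 4, 5, and 6 (prior 1/6 each): the host picks door 1 with probability 1/5 regardless, and it is not the prize; weight (1/6)·(1/5) = 1/30 each.
The weights sum to 1/6.
So P(the car behind door 5 | the host opened door 1) = (1/30) / (1/6) = 1/5.

1/5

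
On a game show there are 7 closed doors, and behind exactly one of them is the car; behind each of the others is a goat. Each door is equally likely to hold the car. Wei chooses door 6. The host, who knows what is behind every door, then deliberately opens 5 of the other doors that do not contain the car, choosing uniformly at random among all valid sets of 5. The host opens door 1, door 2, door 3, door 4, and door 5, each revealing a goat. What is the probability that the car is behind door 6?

Consider each possible location of the car in turn.
If it is behind any of doors 1, 2, 3, 4, and 5 (prior 1/7 each): that door was opened and seen not to hold the prize — ruled out; weight (1/7)·0 = 0 each.
If it is behind door 6 (prior 1/7): the host has 6 equally likely choices, so probability 1/6; weight (1/7)·(1/6) = 1/42.
If it is behind door 7 (prior 1/7): the host has no choice, probability 1; weight (1/7)·1 = 1/7.
The weights sum to 1/6.
So P(the car behind door 6 | the host opened door 1, door 2, door 3, door 4, and door 5) = (1/42) / (1/6) = 1/7.

1/7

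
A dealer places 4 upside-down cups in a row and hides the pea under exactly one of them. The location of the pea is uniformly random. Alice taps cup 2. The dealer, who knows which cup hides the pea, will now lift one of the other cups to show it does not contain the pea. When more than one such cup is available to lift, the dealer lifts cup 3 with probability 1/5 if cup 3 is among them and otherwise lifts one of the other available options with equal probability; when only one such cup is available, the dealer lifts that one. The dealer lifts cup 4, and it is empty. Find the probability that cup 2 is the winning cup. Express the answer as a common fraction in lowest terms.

Consider each possible location of the pea in turn.
If it is under cup 1 (prior 1/4): cup 3 is available but not opened, probability 4/5; weight (1/4)·(4/5) = 1/5.
If it is under cup 2 (prior 1/4): cup 3 is available but not opened; cup 4 gets probability (1 − 1/5)/2 = 2/5; weight (1/4)·(2/5) = 1/10.
If it is under cup 3 (prior 1/4): cup 3 holds the prize so is unavailable; the dealer chooses uniformly among the 2 others, probability 1/2; weight (1/4)·(1/2) = 1/8.
If it is under cup 4 (prior 1/4): the dealer opened cup 4, so this case is ruled out; weight (1/4)·0 = 0.
The weights sum to 17/40.
So P(the pea under cup 2 | the dealer opened cup 4) = (1/10) / (17/40) = 4/17.

4/17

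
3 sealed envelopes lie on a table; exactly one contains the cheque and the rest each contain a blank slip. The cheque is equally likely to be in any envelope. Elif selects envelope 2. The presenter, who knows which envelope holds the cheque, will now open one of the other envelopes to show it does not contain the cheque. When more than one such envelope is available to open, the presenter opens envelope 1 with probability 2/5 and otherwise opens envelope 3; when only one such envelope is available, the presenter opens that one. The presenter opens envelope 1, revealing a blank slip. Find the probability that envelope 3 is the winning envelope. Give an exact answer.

5/7

Apply Bayes' rule, conditioning on where the cheque actually is.
If it is in envelope 1 (prior 1/3): the presenter opened envelope 1, so this case is ruled out; weight (1/3)·0 = 0.
If it is in envelope 2 (prior 1/3): envelope 1 is available, opened with probability 2/5; weight (1/3)·(2/5) = 2/15.
If it is in envelope 3 (prior 1/3): only envelope 1 is available, probability 1; weight (1/3)·1 = 1/3.
The weights sum to 7/15.
So P(the cheque in envelope 3 | the presenter opened envelope 1) = (1/3) / (7/15) = 5/7.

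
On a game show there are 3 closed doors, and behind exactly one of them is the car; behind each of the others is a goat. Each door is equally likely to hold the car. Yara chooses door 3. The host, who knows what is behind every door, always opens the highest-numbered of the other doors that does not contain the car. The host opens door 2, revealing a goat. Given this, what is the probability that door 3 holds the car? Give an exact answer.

Condition on the true location of the car.
If it is behind either of doors 1 and 3 (prior 1/3 each): door 2 is the highest-numbered option available, probability 1; weight (1/3)·1 = 1/3 each.
If it is behind door 2 (prior 1/3): the host opened door 2, so this case is ruled out; weight (1/3)·0 = 0.
The weights sum to 2/3.
So P(the car behind door 3 | the host opened door 2) = (1/3) / (2/3) = 1/2.

1/2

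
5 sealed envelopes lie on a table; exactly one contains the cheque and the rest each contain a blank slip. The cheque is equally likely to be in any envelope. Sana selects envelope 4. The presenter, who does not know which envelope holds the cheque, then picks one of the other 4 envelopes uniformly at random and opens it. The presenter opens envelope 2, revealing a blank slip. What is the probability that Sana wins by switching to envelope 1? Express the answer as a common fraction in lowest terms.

1/4

Apply Bayes' rule, conditioning on where the cheque actually is.
If it is in any of envelopes 1, 3, 4, and 5 (prior 1/5 each): the presenter picks envelope 2 with probability 1/4 regardless, and it is not the prize; weight (1/5)·(1/4) = 1/20 each.
If it is in envelope 2 (prior 1/5): the presenter opened envelope 2, so this case is ruled out; weight (1/5)·0 = 0.
The weights sum to 1/5.
So P(the cheque in envelope 1 | the presenter opened envelope 2) = (1/20) / (1/5) = 1/4.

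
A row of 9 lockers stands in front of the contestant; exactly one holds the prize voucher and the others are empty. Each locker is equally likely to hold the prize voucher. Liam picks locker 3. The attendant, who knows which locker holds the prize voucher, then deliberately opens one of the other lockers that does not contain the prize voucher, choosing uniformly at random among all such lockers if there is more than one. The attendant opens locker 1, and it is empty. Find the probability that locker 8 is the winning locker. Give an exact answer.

Apply Bayes' rule, conditioning on where the prize voucher actually is.
If it is in locker 1 (prior 1/9): the attendant opened locker 1, so this case is ruled out; weight (1/9)·0 = 0.
If it is in any of lockers 2, 4, 5, 6, 7, 8, and 9 (prior 1/9 each): the attendant has 7 equally likely choices, so probability 1/7; weight (1/9)·(1/7) = 1/63 each.
If it is in locker 3 (prior 1/9): the attendant has 8 equally likely choices, so probability 1/8; weight (1/9)·(1/8) = 1/72.
The weights sum to 1/8.
So P(the prize voucher in locker 8 | the attendant opened locker 1) = (1/63) / (1/8) = 8/63.

8/63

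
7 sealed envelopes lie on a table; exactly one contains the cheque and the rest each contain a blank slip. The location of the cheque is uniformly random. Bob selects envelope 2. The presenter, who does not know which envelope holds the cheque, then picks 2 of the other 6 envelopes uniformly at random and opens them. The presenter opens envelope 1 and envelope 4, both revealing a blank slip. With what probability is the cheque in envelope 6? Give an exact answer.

1/5

Condition on the true location of the cheque.
If it is in either of envelopes 1 and 4 (prior 1/7 each): that envelope was opened and seen not to hold the prize — ruled out; weight (1/7)·0 = 0 each.
If it is in any of envelopes 2, 3, 5, 6, and 7 (prior 1/7 each): the presenter picks exactly this set with probability 1/15 regardless, and none is the prize; weight (1/7)·(1/15) = 1/105 each.
The weights sum to 1/21.
So P(the cheque in envelope 6 | the presenter opened envelope 1 and envelope 4) = (1/105) / (1/21) = 1/5.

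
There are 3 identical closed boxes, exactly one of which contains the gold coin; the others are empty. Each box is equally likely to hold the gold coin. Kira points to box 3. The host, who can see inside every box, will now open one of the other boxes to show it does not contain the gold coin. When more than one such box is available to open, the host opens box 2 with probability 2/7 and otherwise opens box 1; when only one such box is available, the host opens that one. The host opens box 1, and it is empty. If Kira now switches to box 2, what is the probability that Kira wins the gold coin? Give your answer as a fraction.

Condition on the true location of the gold coin.
If it is in box 1 (prior 1/3): the host opened box 1, so this case is ruled out; weight (1/3)·0 = 0.
If it is in box 2 (prior 1/3): only box 1 is available, probability 1; weight (1/3)·1 = 1/3.
If it is in box 3 (prior 1/3): box 2 is available but not opened, probability 5/7; weight (1/3)·(5/7) = 5/21.
The weights sum to 4/7.
So P(the gold coin in box 2 | the host opened box 1) = (1/3) / (4/7) = 7/12.

7/12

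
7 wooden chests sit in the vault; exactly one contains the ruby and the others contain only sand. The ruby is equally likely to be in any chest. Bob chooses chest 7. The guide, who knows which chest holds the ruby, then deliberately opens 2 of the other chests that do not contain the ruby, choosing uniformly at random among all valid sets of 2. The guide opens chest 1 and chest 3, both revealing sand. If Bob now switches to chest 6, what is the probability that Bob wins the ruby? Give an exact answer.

Condition on the true location of the ruby.
If it is in either of chests 1 and 3 (prior 1/7 each): that chest was opened and seen not to hold the prize — ruled out; weight (1/7)·0 = 0 each.
If it is in any of chests 2, 4, 5, and 6 (prior 1/7 each): the guide has 10 equally likely choices, so probability 1/10; weight (1/7)·(1/10) = 1/70 each.
If it is in chest 7 (prior 1/7): the guide has 15 equally likely choices, so probability 1/15; weight (1/7)·(1/15) = 1/105.
The weights sum to 1/15.
So P(the ruby in chest 6 | the guide opened chest 1 and chest 3) = (1/70) / (1/15) = 3/14.

3/14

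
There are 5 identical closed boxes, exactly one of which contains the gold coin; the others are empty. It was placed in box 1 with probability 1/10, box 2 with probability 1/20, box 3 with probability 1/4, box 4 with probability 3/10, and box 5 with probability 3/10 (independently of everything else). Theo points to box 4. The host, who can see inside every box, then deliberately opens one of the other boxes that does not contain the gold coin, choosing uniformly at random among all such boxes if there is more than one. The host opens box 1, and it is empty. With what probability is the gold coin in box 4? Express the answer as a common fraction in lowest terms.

Condition on the true location of the gold coin.
If it is in box 1 (prior 1/10): the host opened box 1, so this case is ruled out; weight (1/10)·0 = 0.
If it is in box 2 (prior 1/20): the host has 3 equally likely choices, so probability 1/3; weight (1/20)·(1/3) = 1/60.
If it is in box 3 (prior 1/4): the host has 3 equally likely choices, so probability 1/3; weight (1/4)·(1/3) = 1/12.
If it is in box 4 (prior 3/10): the host has 4 equally likely choices, so probability 1/4; weight (3/10)·(1/4) = 3/40.
If it is in box 5 (prior 3/10): the host has 3 equally likely choices, so probability 1/3; weight (3/10)·(1/3) = 1/10.
The weights sum to 11/40.
So P(the gold coin in box 4 | the host opened box 1) = (3/40) / (11/40) = 3/11.

3/11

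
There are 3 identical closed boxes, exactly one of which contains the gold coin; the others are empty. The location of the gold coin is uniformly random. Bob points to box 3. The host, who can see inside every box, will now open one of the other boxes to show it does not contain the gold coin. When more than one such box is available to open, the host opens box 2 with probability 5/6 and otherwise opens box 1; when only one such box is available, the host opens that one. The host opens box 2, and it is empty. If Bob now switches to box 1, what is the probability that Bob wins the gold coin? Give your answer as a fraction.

Consider each possible location of the gold coin in turn.
If it is in box 1 (prior 1/3): only box 2 is available, probability 1; weight (1/3)·1 = 1/3.
If it is in box 2 (prior 1/3): the host opened box 2, so this case is ruled out; weight (1/3)·0 = 0.
If it is in box 3 (prior 1/3): box 2 is available, opened with probability 5/6; weight (1/3)·(5/6) = 5/18.
The weights sum to 11/18.
So P(the gold coin in box 1 | the host opened box 2) = (1/3) / (11/18) = 6/11.

6/11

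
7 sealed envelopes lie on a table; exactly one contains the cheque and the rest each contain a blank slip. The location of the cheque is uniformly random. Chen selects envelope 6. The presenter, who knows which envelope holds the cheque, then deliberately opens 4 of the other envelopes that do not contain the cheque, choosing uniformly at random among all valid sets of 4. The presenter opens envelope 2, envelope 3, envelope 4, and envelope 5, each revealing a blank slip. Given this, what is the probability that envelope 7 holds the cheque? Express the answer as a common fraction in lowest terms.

Consider each possible location of the cheque in turn.
If it is in either of envelopes 1 and 7 (prior 1/7 each): the presenter has 5 equally likely choices, so probability 1/5; weight (1/7)·(1/5) = 1/35 each.
If it is in any of envelopes 2, 3, 4, and 5 (prior 1/7 each): that envelope was opened and seen not to hold the prize — ruled out; weight (1/7)·0 = 0 each.
If it is in envelope 6 (prior 1/7): the presenter has 15 equally likely choices, so probability 1/15; weight (1/7)·(1/15) = 1/105.
The weights sum to 1/15.
So P(the cheque in envelope 7 | the presenter opened envelope 2, envelope 3, envelope 4, and envelope 5) = (1/35) / (1/15) = 3/7.

3/7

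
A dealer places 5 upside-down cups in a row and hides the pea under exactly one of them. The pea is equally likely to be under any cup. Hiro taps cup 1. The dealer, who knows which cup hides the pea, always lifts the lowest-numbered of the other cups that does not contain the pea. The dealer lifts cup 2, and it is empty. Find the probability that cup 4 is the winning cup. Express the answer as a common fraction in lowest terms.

1/4

Consider each possible location of the pea in turn.
If it is under any of cups 1, 3, 4, and 5 (prior 1/5 each): cup 2 is the lowest-numbered option available, probability 1; weight (1/5)·1 = 1/5 each.
If it is under cup 2 (prior 1/5): the dealer opened cup 2, so this case is ruled out; weight (1/5)·0 = 0.
The weights sum to 4/5.
So P(the pea under cup 4 | the dealer opened cup 2) = (1/5) / (4/5) = 1/4.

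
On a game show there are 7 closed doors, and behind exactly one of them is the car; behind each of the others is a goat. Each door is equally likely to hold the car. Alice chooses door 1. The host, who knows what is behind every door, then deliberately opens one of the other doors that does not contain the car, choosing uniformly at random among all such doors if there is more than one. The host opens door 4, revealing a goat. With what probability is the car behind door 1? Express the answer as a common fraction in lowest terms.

1/7

Condition on the true location of the car.
If it is behind door 1 (prior 1/7): the host has 6 equally likely choices, so probability 1/6; weight (1/7)·(1/6) = 1/42.
If it is behind any of doors 2, 3, 5, 6, and 7 (prior 1/7 each): the host has 5 equally likely choices, so probability 1/5; weight (1/7)·(1/5) = 1/35 each.
If it is behind door 4 (prior 1/7): the host opened door 4, so this case is ruled out; weight (1/7)·0 = 0.
The weights sum to 1/6.
So P(the car behind door 1 | the host opened door 4) = (1/42) / (1/6) = 1/7.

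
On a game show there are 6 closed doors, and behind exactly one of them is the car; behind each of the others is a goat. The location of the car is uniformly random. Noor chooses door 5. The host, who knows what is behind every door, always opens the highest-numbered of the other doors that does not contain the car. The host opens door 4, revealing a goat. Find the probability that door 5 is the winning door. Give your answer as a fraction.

Apply Bayes' rule, conditioning on where the car actually is.
If it is behind any of doors 1, 2, 3, and 5 (prior 1/6 each): the host would have opened door 6 instead, probability 0; weight (1/6)·0 = 0 each.
If it is behind door 4 (prior 1/6): the host opened door 4, so this case is ruled out; weight (1/6)·0 = 0.
If it is behind door 6 (prior 1/6): door 4 is the highest-numbered option available, probability 1; weight (1/6)·1 = 1/6.
The weights sum to 1/6.
So P(the car behind door 5 | the host opened door 4) = 0 / (1/6) = 0.

0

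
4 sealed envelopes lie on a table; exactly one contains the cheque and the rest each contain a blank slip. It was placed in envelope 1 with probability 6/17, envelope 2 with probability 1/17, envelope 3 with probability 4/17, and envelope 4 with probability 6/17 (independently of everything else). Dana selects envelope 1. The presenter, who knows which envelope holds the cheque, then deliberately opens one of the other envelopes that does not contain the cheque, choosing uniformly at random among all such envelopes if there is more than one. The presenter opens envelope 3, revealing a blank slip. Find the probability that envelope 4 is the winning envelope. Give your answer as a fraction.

Condition on the true location of the cheque.
If it is in envelope 1 (prior 6/17): the presenter has 3 equally likely choices, so probability 1/3; weight (6/17)·(1/3) = 2/17.
If it is in envelope 2 (prior 1/17): the presenter has 2 equally likely choices, so probability 1/2; weight (1/17)·(1/2) = 1/34.
If it is in envelope 3 (prior 4/17): the presenter opened envelope 3, so this case is ruled out; weight (4/17)·0 = 0.
If it is in envelope 4 (prior 6/17): the presenter has 2 equally likely choices, so probability 1/2; weight (6/17)·(1/2) = 3/17.
The weights sum to 11/34.
So P(the cheque in envelope 4 | the presenter opened envelope 3) = (3/17) / (11/34) = 6/11.

6/11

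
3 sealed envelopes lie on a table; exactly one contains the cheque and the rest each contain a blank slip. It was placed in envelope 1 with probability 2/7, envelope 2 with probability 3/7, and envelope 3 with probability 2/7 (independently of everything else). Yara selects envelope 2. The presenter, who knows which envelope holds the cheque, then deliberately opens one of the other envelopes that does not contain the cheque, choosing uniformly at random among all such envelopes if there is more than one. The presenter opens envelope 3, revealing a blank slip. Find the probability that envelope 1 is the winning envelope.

4/7

Condition on the true location of the cheque.
If it is in envelope 1 (prior 2/7): the presenter has no choice, probability 1; weight (2/7)·1 = 2/7.
If it is in envelope 2 (prior 3/7): the presenter has 2 equally likely choices, so probability 1/2; weight (3/7)·(1/2) = 3/14.
If it is in envelope 3 (prior 2/7): the presenter opened envelope 3, so this case is ruled out; weight (2/7)·0 = 0.
The weights sum to 1/2.
So P(the cheque in envelope 1 | the presenter opened envelope 3) = (2/7) / (1/2) = 4/7.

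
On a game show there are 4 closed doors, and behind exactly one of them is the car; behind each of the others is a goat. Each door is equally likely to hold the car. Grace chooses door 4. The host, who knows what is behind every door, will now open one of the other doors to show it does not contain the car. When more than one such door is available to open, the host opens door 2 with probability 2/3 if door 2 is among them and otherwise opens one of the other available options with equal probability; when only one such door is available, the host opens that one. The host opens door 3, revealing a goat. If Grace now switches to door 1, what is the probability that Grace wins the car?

1/3

Consider each possible location of the car in turn.
If it is behind door 1 (prior 1/4): door 2 is available but not opened, probability 1/3; weight (1/4)·(1/3) = 1/12.
If it is behind door 2 (prior 1/4): door 2 holds the prize so is unavailable; the host chooses uniformly among the 2 others, probability 1/2; weight (1/4)·(1/2) = 1/8.
If it is behind door 3 (prior 1/4): the host opened door 3, so this case is ruled out; weight (1/4)·0 = 0.
If it is behind door 4 (prior 1/4): door 2 is available but not opened; door 3 gets probability (1 − 2/3)/2 = 1/6; weight (1/4)·(1/6) = 1/24.
The weights sum to 1/4.
So P(the car behind door 1 | the host opened door 3) = (1/12) / (1/4) = 1/3.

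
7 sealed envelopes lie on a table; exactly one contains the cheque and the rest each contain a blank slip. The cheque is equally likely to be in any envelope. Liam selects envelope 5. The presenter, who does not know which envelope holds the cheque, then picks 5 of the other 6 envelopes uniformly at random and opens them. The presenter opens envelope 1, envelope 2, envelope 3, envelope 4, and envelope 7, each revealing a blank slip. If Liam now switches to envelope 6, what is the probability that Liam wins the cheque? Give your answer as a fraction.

1/2

Apply Bayes' rule, conditioning on where the cheque actually is.
If it is in any of envelopes 1, 2, 3, 4, and 7 (prior 1/7 each): that envelope was opened and seen not to hold the prize — ruled out; weight (1/7)·0 = 0 each.
If it is in either of envelopes 5 and 6 (prior 1/7 each): the presenter picks exactly this set with probability 1/6 regardless, and none is the prize; weight (1/7)·(1/6) = 1/42 each.
The weights sum to 1/21.
So P(the cheque in envelope 6 | the presenter opened envelope 1, envelope 2, envelope 3, envelope 4, and envelope 7) = (1/42) / (1/21) = 1/2.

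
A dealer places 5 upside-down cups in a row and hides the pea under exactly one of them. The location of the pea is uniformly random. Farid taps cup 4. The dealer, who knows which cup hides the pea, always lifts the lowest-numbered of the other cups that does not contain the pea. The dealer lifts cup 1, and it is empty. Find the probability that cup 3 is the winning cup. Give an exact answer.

Condition on the true location of the pea.
If it is under cup 1 (prior 1/5): the dealer opened cup 1, so this case is ruled out; weight (1/5)·0 = 0.
If it is under any of cups 2, 3, 4, and 5 (prior 1/5 each): cup 1 is the lowest-numbered option available, probability 1; weight (1/5)·1 = 1/5 each.
The weights sum to 4/5.
So P(the pea under cup 3 | the dealer opened cup 1) = (1/5) / (4/5) = 1/4.

1/4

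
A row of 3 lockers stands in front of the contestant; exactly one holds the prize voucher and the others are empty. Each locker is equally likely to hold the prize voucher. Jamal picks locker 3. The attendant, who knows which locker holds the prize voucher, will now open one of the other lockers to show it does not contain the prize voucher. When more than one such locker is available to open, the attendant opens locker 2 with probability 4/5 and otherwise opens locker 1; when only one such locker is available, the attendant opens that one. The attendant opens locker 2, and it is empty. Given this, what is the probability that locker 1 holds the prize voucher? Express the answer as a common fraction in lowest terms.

5/9

Condition on the true location of the prize voucher.
If it is in locker 1 (prior 1/3): only locker 2 is available, probability 1; weight (1/3)·1 = 1/3.
If it is in locker 2 (prior 1/3): the attendant opened locker 2, so this case is ruled out; weight (1/3)·0 = 0.
If it is in locker 3 (prior 1/3): locker 2 is available, opened with probability 4/5; weight (1/3)·(4/5) = 4/15.
The weights sum to 3/5.
So P(the prize voucher in locker 1 | the attendant opened locker 2) = (1/3) / (3/5) = 5/9.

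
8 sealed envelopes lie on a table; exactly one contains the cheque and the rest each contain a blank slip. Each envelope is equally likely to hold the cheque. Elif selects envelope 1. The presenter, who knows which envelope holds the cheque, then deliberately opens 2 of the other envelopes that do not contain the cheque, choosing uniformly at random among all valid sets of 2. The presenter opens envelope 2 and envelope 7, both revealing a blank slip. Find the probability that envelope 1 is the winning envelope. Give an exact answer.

1/8

Apply Bayes' rule, conditioning on where the cheque actually is.
If it is in envelope 1 (prior 1/8): the presenter has 21 equally likely choices, so probability 1/21; weight (1/8)·(1/21) = 1/168.
If it is in either of envelopes 2 and 7 (prior 1/8 each): that envelope was opened and seen not to hold the prize — ruled out; weight (1/8)·0 = 0 each.
If it is in any of envelopes 3, 4, 5, 6, and 8 (prior 1/8 each): the presenter has 15 equally likely choices, so probability 1/15; weight (1/8)·(1/15) = 1/120 each.
The weights sum to 1/21.
So P(the cheque in envelope 1 | the presenter opened envelope 2 and envelope 7) = (1/168) / (1/21) = 1/8.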